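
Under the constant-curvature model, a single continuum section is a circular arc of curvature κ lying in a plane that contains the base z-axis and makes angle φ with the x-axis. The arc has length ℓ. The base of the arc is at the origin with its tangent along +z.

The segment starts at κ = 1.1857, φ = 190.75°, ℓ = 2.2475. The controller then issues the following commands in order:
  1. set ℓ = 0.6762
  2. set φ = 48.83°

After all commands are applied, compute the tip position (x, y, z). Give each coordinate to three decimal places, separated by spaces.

initial: κ=1.1857, φ=190.75°, ℓ=2.2475
cmd 1: set ℓ=0.6762 → (κ,φ,ℓ)=(1.1857,190.75°,0.6762) → tip=(-0.2524,-0.0479,0.6060)
cmd 2: set φ=48.83° → (κ,φ,ℓ)=(1.1857,48.83°,0.6762) → tip=(0.1691,0.1934,0.6060)

0.169 0.193 0.606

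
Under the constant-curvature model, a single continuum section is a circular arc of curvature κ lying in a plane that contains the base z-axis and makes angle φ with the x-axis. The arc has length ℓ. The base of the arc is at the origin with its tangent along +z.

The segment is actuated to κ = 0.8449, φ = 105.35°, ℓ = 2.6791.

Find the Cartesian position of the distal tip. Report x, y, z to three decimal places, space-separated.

θ = κ·ℓ = 0.8449 × 2.6791 = 2.26357 rad
ρ = (1 − cos θ)/κ = (1 − -0.63868)/0.8449 = 1.93949
z = sin θ / κ = 0.76948/0.8449 = 0.91073
x = ρ cos φ = 1.93949 × cos(105.35°) = -0.51341
y = ρ sin φ = 1.93949 × sin(105.35°) = 1.87030

-0.513 1.870 0.911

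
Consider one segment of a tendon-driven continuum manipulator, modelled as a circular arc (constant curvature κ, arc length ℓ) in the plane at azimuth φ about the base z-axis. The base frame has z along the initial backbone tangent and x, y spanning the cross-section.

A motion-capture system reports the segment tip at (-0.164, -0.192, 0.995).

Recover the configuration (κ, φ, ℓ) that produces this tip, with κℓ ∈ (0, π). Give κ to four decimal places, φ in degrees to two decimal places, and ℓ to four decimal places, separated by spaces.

0.4792 229.50 1.0372

ρ = √(x²+y²) = √(-0.164² + -0.192²) = 0.25251
φ = atan2(y, x) mod 360° = atan2(-0.192, -0.164) = 229.4972°
|p|² = ρ² + z² = 0.25251² + 0.995² = 1.05378
κ = 2ρ / |p|² = 2×0.25251 / 1.05378 = 0.47924
θ = 2·atan2(ρ, z) = 2·atan2(0.25251, 0.995) = 0.49706 rad
ℓ = θ/κ = 0.49706/0.47924 = 1.03718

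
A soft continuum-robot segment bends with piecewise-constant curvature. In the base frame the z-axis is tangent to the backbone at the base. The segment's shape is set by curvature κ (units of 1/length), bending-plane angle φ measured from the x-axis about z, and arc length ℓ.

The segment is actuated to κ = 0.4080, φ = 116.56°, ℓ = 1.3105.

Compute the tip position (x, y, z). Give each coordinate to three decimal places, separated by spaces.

θ = κ·ℓ = 0.4080 × 1.3105 = 0.53468 rad
ρ = (1 − cos θ)/κ = (1 − 0.86043)/0.4080 = 0.34208
z = sin θ / κ = 0.50957/0.4080 = 1.24894
x = ρ cos φ = 0.34208 × cos(116.56°) = -0.15296
y = ρ sin φ = 0.34208 × sin(116.56°) = 0.30598

-0.153 0.306 1.249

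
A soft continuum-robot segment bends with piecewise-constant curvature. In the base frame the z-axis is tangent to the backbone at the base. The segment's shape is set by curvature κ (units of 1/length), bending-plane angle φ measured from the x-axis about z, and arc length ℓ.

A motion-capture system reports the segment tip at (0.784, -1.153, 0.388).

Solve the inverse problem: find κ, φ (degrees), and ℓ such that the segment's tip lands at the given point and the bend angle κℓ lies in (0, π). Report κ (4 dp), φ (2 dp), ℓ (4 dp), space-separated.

1.3313 304.21 1.9520

ρ = √(x²+y²) = √(0.784² + -1.153²) = 1.39430
φ = atan2(y, x) mod 360° = atan2(-1.153, 0.784) = 304.2143°
|p|² = ρ² + z² = 1.39430² + 0.388² = 2.09461
κ = 2ρ / |p|² = 2×1.39430 / 2.09461 = 1.33132
θ = 2·atan2(ρ, z) = 2·atan2(1.39430, 0.388) = 2.59877 rad
ℓ = θ/κ = 2.59877/1.33132 = 1.95203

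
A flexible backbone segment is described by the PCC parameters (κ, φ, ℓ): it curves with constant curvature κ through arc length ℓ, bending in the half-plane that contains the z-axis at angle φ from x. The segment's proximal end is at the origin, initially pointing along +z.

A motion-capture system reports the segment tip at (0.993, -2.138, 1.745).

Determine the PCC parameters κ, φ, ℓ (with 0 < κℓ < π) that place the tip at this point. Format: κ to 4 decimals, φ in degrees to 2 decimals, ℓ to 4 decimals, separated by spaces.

0.5481 294.91 3.4067

ρ = √(x²+y²) = √(0.993² + -2.138²) = 2.35735
φ = atan2(y, x) mod 360° = atan2(-2.138, 0.993) = 294.9126°
|p|² = ρ² + z² = 2.35735² + 1.745² = 8.60212
κ = 2ρ / |p|² = 2×2.35735 / 8.60212 = 0.54809
θ = 2·atan2(ρ, z) = 2·atan2(2.35735, 1.745) = 1.86714 rad
ℓ = θ/κ = 1.86714/0.54809 = 3.40666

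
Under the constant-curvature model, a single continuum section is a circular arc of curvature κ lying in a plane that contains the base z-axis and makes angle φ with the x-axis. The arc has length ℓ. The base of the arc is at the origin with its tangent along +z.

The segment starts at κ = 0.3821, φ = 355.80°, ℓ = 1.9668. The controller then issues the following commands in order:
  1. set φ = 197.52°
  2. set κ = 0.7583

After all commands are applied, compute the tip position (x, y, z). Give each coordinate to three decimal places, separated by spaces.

initial: κ=0.3821, φ=355.80°, ℓ=1.9668
cmd 1: set φ=197.52° → (κ,φ,ℓ)=(0.3821,197.52°,1.9668) → tip=(-0.6722,-0.2122,1.7868)
cmd 2: set κ=0.7583 → (κ,φ,ℓ)=(0.7583,197.52°,1.9668) → tip=(-1.1579,-0.3655,1.3146)

-1.158 -0.366 1.315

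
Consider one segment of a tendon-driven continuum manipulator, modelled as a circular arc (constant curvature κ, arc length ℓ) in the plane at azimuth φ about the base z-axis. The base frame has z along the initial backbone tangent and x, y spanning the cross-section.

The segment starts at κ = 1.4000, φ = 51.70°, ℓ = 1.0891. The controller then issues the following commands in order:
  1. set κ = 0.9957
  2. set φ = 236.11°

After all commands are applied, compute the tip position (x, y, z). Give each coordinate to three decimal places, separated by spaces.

initial: κ=1.4000, φ=51.70°, ℓ=1.0891
cmd 1: set κ=0.9957 → (κ,φ,ℓ)=(0.9957,51.70°,1.0891) → tip=(0.3315,0.4198,0.8878)
cmd 2: set φ=236.11° → (κ,φ,ℓ)=(0.9957,236.11°,1.0891) → tip=(-0.2982,-0.4440,0.8878)

-0.298 -0.444 0.888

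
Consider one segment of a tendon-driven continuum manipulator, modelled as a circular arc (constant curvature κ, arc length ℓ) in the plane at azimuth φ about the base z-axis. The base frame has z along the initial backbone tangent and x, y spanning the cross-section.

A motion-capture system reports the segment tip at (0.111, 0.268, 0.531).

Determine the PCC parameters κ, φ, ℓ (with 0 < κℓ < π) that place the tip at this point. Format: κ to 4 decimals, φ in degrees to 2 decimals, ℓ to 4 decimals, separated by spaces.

1.5847 67.50 0.6310

ρ = √(x²+y²) = √(0.111² + 0.268²) = 0.29008
φ = atan2(y, x) mod 360° = atan2(0.268, 0.111) = 67.5017°
|p|² = ρ² + z² = 0.29008² + 0.531² = 0.36611
κ = 2ρ / |p|² = 2×0.29008 / 0.36611 = 1.58466
θ = 2·atan2(ρ, z) = 2·atan2(0.29008, 0.531) = 0.99997 rad
ℓ = θ/κ = 0.99997/1.58466 = 0.63103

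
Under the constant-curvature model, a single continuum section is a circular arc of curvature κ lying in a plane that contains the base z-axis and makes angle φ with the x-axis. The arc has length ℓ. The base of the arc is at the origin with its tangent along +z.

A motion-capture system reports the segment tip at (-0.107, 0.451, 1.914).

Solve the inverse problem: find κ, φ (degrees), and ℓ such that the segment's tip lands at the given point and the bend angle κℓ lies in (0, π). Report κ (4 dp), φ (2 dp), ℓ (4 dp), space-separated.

0.2390 103.35 1.9880

ρ = √(x²+y²) = √(-0.107² + 0.451²) = 0.46352
φ = atan2(y, x) mod 360° = atan2(0.451, -0.107) = 103.3467°
|p|² = ρ² + z² = 0.46352² + 1.914² = 3.87825
κ = 2ρ / |p|² = 2×0.46352 / 3.87825 = 0.23904
θ = 2·atan2(ρ, z) = 2·atan2(0.46352, 1.914) = 0.47520 rad
ℓ = θ/κ = 0.47520/0.23904 = 1.98798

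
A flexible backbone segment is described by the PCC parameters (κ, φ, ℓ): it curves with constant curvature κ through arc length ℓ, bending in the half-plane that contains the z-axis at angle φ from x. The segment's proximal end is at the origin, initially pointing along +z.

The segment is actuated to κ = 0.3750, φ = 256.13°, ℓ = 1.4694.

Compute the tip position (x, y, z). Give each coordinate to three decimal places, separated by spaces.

-0.095 -0.383 1.396

θ = κ·ℓ = 0.3750 × 1.4694 = 0.55102 rad
ρ = (1 − cos θ)/κ = (1 − 0.85199)/0.3750 = 0.39470
z = sin θ / κ = 0.52356/0.3750 = 1.39616
x = ρ cos φ = 0.39470 × cos(256.13°) = -0.09462
y = ρ sin φ = 0.39470 × sin(256.13°) = -0.38319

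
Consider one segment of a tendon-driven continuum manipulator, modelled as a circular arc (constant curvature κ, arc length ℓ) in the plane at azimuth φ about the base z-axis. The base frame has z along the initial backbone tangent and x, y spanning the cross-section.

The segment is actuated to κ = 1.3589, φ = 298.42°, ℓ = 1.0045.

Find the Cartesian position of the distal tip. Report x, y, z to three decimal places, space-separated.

θ = κ·ℓ = 1.3589 × 1.0045 = 1.36502 rad
ρ = (1 − cos θ)/κ = (1 − 0.20433)/1.3589 = 0.58552
z = sin θ / κ = 0.97890/1.3589 = 0.72036
x = ρ cos φ = 0.58552 × cos(298.42°) = 0.27867
y = ρ sin φ = 0.58552 × sin(298.42°) = -0.51496

0.279 -0.515 0.720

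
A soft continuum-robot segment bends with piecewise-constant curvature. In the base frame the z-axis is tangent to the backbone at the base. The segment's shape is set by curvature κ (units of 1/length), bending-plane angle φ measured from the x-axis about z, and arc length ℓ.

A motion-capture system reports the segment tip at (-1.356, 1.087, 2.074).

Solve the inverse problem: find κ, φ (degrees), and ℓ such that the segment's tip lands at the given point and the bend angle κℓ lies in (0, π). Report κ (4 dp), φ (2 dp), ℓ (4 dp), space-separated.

0.4747 141.28 2.9384

ρ = √(x²+y²) = √(-1.356² + 1.087²) = 1.73790
φ = atan2(y, x) mod 360° = atan2(1.087, -1.356) = 141.2836°
|p|² = ρ² + z² = 1.73790² + 2.074² = 7.32178
κ = 2ρ / |p|² = 2×1.73790 / 7.32178 = 0.47472
θ = 2·atan2(ρ, z) = 2·atan2(1.73790, 2.074) = 1.39491 rad
ℓ = θ/κ = 1.39491/0.47472 = 2.93838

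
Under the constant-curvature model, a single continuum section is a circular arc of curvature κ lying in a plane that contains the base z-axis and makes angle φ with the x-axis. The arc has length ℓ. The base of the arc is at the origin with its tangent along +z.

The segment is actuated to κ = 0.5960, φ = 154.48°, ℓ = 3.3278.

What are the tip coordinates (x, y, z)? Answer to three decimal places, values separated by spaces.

-2.121 1.013 1.537

θ = κ·ℓ = 0.5960 × 3.3278 = 1.98337 rad
ρ = (1 − cos θ)/κ = (1 − -0.40097)/0.5960 = 2.35062
z = sin θ / κ = 0.91609/0.5960 = 1.53707
x = ρ cos φ = 2.35062 × cos(154.48°) = -2.12128
y = ρ sin φ = 2.35062 × sin(154.48°) = 1.01271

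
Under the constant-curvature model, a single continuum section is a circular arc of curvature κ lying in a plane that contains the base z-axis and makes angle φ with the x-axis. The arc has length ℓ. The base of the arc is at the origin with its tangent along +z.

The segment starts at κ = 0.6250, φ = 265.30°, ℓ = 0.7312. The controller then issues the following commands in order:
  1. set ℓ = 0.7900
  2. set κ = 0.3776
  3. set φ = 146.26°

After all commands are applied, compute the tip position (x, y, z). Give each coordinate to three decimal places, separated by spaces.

initial: κ=0.6250, φ=265.30°, ℓ=0.7312
cmd 1: set ℓ=0.7900 → (κ,φ,ℓ)=(0.6250,265.30°,0.7900) → tip=(-0.0157,-0.1905,0.7583)
cmd 2: set κ=0.3776 → (κ,φ,ℓ)=(0.3776,265.30°,0.7900) → tip=(-0.0096,-0.1166,0.7783)
cmd 3: set φ=146.26° → (κ,φ,ℓ)=(0.3776,146.26°,0.7900) → tip=(-0.0973,0.0650,0.7783)

-0.097 0.065 0.778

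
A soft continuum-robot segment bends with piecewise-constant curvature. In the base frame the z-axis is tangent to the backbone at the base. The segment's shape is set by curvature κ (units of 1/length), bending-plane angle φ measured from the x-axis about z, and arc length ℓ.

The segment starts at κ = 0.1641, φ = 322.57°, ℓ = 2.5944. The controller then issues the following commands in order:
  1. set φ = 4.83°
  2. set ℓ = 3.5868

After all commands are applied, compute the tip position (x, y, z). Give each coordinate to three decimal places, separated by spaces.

initial: κ=0.1641, φ=322.57°, ℓ=2.5944
cmd 1: set φ=4.83° → (κ,φ,ℓ)=(0.1641,4.83°,2.5944) → tip=(0.5420,0.0458,2.5167)
cmd 2: set ℓ=3.5868 → (κ,φ,ℓ)=(0.1641,4.83°,3.5868) → tip=(1.0218,0.0863,3.3833)

1.022 0.086 3.383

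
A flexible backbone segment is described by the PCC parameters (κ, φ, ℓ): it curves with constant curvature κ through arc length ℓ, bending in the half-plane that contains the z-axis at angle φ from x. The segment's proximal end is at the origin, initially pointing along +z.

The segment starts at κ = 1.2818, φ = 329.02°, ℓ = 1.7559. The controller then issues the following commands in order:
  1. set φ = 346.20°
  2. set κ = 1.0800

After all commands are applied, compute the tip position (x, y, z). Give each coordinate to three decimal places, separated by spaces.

1.187 -0.292 0.877

initial: κ=1.2818, φ=329.02°, ℓ=1.7559
cmd 1: set φ=346.20° → (κ,φ,ℓ)=(1.2818,346.20°,1.7559) → tip=(1.2340,-0.3031,0.6067)
cmd 2: set κ=1.0800 → (κ,φ,ℓ)=(1.0800,346.20°,1.7559) → tip=(1.1868,-0.2915,0.8773)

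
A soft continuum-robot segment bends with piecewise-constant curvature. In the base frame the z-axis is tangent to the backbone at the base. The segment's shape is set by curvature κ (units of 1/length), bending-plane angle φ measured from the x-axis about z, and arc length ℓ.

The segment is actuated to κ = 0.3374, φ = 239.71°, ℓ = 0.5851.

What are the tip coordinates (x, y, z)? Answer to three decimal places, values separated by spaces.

θ = κ·ℓ = 0.3374 × 0.5851 = 0.19741 rad
ρ = (1 − cos θ)/κ = (1 − 0.98058)/0.3374 = 0.05757
z = sin θ / κ = 0.19613/0.3374 = 0.58131
x = ρ cos φ = 0.05757 × cos(239.71°) = -0.02903
y = ρ sin φ = 0.05757 × sin(239.71°) = -0.04971

-0.029 -0.050 0.581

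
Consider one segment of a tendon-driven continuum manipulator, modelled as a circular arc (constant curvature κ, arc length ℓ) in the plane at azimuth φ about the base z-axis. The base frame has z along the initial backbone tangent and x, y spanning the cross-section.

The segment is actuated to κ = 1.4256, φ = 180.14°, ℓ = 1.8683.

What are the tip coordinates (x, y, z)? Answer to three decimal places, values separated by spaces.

-1.324 -0.003 0.323

θ = κ·ℓ = 1.4256 × 1.8683 = 2.66345 rad
ρ = (1 − cos θ)/κ = (1 − -0.88785)/1.4256 = 1.32425
z = sin θ / κ = 0.46013/1.4256 = 0.32276
x = ρ cos φ = 1.32425 × cos(180.14°) = -1.32425
y = ρ sin φ = 1.32425 × sin(180.14°) = -0.00324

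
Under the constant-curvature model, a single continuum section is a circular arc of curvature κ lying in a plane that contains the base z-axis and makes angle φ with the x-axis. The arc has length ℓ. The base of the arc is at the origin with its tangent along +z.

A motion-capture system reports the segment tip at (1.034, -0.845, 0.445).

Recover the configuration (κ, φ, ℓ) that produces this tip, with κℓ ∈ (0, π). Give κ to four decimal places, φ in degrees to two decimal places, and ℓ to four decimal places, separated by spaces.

ρ = √(x²+y²) = √(1.034² + -0.845²) = 1.33536
φ = atan2(y, x) mod 360° = atan2(-0.845, 1.034) = 320.7438°
|p|² = ρ² + z² = 1.33536² + 0.445² = 1.98121
κ = 2ρ / |p|² = 2×1.33536 / 1.98121 = 1.34803
θ = 2·atan2(ρ, z) = 2·atan2(1.33536, 0.445) = 2.49825 rad
ℓ = θ/κ = 2.49825/1.34803 = 1.85327

1.3480 320.74 1.8533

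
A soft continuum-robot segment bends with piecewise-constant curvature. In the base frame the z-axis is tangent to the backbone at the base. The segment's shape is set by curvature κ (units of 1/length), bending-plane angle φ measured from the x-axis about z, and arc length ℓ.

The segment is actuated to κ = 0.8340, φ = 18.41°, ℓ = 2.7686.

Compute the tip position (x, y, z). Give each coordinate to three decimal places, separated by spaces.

θ = κ·ℓ = 0.8340 × 2.7686 = 2.30901 rad
ρ = (1 − cos θ)/κ = (1 − -0.67297)/0.8340 = 2.00596
z = sin θ / κ = 0.73967/0.8340 = 0.88689
x = ρ cos φ = 2.00596 × cos(18.41°) = 1.90330
y = ρ sin φ = 2.00596 × sin(18.41°) = 0.63351

1.903 0.634 0.887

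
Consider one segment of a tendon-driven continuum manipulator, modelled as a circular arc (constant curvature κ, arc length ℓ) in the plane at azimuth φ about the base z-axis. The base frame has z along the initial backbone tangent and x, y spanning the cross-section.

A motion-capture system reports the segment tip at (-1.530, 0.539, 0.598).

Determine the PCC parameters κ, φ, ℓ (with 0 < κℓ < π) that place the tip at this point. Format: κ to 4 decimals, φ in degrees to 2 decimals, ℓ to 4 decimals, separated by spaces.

ρ = √(x²+y²) = √(-1.530² + 0.539²) = 1.62217
φ = atan2(y, x) mod 360° = atan2(0.539, -1.530) = 160.5933°
|p|² = ρ² + z² = 1.62217² + 0.598² = 2.98903
κ = 2ρ / |p|² = 2×1.62217 / 2.98903 = 1.08541
θ = 2·atan2(ρ, z) = 2·atan2(1.62217, 0.598) = 2.43522 rad
ℓ = θ/κ = 2.43522/1.08541 = 2.24359

1.0854 160.59 2.2436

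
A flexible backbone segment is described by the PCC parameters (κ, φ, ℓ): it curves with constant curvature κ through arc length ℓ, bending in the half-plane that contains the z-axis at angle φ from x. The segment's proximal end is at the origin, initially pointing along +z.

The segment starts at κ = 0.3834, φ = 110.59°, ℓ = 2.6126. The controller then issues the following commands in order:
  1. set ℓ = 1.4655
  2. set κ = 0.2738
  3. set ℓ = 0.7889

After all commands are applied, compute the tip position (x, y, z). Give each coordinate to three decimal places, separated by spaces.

-0.030 0.079 0.783

initial: κ=0.3834, φ=110.59°, ℓ=2.6126
cmd 1: set ℓ=1.4655 → (κ,φ,ℓ)=(0.3834,110.59°,1.4655) → tip=(-0.1410,0.3754,1.3896)
cmd 2: set κ=0.2738 → (κ,φ,ℓ)=(0.2738,110.59°,1.4655) → tip=(-0.1020,0.2716,1.4265)
cmd 3: set ℓ=0.7889 → (κ,φ,ℓ)=(0.2738,110.59°,0.7889) → tip=(-0.0298,0.0794,0.7828)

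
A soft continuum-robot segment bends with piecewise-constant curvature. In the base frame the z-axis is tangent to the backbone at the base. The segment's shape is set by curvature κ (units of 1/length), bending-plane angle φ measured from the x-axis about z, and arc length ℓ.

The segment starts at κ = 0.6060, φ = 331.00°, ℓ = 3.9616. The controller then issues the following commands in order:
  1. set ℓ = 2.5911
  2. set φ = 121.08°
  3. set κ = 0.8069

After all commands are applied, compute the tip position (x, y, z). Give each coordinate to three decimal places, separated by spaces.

initial: κ=0.6060, φ=331.00°, ℓ=3.9616
cmd 1: set ℓ=2.5911 → (κ,φ,ℓ)=(0.6060,331.00°,2.5911) → tip=(1.4424,-0.7995,1.6502)
cmd 2: set φ=121.08° → (κ,φ,ℓ)=(0.6060,121.08°,2.5911) → tip=(-0.8514,1.4124,1.6502)
cmd 3: set κ=0.8069 → (κ,φ,ℓ)=(0.8069,121.08°,2.5911) → tip=(-0.9576,1.5888,1.0755)

-0.958 1.589 1.076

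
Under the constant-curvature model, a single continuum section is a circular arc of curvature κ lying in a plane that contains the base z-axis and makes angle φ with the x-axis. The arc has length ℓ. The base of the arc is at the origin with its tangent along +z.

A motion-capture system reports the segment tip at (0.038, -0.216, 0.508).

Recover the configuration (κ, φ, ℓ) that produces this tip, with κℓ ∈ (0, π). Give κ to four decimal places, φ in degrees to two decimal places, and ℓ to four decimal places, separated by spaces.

1.4327 279.98 0.5689

ρ = √(x²+y²) = √(0.038² + -0.216²) = 0.21932
φ = atan2(y, x) mod 360° = atan2(-0.216, 0.038) = 279.9777°
|p|² = ρ² + z² = 0.21932² + 0.508² = 0.30616
κ = 2ρ / |p|² = 2×0.21932 / 0.30616 = 1.43268
θ = 2·atan2(ρ, z) = 2·atan2(0.21932, 0.508) = 0.81511 rad
ℓ = θ/κ = 0.81511/1.43268 = 0.56894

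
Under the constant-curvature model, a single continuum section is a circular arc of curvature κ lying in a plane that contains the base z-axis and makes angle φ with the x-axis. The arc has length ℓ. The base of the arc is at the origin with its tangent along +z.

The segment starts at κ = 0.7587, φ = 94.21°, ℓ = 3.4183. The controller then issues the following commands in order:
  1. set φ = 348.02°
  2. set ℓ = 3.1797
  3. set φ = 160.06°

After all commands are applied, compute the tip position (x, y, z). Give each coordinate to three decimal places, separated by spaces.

-2.163 0.785 0.878

initial: κ=0.7587, φ=94.21°, ℓ=3.4183
cmd 1: set φ=348.02° → (κ,φ,ℓ)=(0.7587,348.02°,3.4183) → tip=(2.3898,-0.5071,0.6868)
cmd 2: set ℓ=3.1797 → (κ,φ,ℓ)=(0.7587,348.02°,3.1797) → tip=(2.2508,-0.4776,0.8781)
cmd 3: set φ=160.06° → (κ,φ,ℓ)=(0.7587,160.06°,3.1797) → tip=(-2.1630,0.7847,0.8781)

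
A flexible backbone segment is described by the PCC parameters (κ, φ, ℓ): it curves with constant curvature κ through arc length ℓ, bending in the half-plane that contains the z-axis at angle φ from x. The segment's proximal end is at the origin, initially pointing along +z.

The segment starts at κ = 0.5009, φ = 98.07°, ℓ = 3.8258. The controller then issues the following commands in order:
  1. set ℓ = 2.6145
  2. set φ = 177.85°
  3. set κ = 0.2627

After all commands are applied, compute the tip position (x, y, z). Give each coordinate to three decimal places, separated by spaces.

initial: κ=0.5009, φ=98.07°, ℓ=3.8258
cmd 1: set ℓ=2.6145 → (κ,φ,ℓ)=(0.5009,98.07°,2.6145) → tip=(-0.2079,1.4662,1.9287)
cmd 2: set φ=177.85° → (κ,φ,ℓ)=(0.5009,177.85°,2.6145) → tip=(-1.4798,0.0556,1.9287)
cmd 3: set κ=0.2627 → (κ,φ,ℓ)=(0.2627,177.85°,2.6145) → tip=(-0.8625,0.0324,2.4137)

-0.863 0.032 2.414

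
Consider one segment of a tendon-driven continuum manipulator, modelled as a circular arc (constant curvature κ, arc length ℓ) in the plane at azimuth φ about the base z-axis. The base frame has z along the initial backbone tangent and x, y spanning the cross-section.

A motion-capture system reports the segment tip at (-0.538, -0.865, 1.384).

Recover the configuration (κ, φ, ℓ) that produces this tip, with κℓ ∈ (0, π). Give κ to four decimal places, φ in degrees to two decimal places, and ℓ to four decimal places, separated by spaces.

ρ = √(x²+y²) = √(-0.538² + -0.865²) = 1.01866
φ = atan2(y, x) mod 360° = atan2(-0.865, -0.538) = 238.1198°
|p|² = ρ² + z² = 1.01866² + 1.384² = 2.95312
κ = 2ρ / |p|² = 2×1.01866 / 2.95312 = 0.68989
θ = 2·atan2(ρ, z) = 2·atan2(1.01866, 1.384) = 1.26900 rad
ℓ = θ/κ = 1.26900/0.68989 = 1.83943

0.6899 238.12 1.8394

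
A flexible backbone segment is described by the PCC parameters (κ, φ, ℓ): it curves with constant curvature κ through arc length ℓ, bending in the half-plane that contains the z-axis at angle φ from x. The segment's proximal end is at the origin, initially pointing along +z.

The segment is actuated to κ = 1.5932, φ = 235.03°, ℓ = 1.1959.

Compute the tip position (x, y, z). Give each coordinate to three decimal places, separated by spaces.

-0.478 -0.683 0.593

θ = κ·ℓ = 1.5932 × 1.1959 = 1.90531 rad
ρ = (1 − cos θ)/κ = (1 − -0.32831)/1.5932 = 0.83374
z = sin θ / κ = 0.94457/1.5932 = 0.59288
x = ρ cos φ = 0.83374 × cos(235.03°) = -0.47785
y = ρ sin φ = 0.83374 × sin(235.03°) = -0.68321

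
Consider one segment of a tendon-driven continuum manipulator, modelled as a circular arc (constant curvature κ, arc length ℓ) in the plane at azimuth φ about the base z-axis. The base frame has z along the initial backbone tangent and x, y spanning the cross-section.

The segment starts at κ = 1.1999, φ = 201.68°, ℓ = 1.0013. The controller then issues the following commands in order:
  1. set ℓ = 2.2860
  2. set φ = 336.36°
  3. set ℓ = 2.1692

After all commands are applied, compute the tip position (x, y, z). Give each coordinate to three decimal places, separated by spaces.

1.419 -0.621 0.428

initial: κ=1.1999, φ=201.68°, ℓ=1.0013
cmd 1: set ℓ=2.2860 → (κ,φ,ℓ)=(1.1999,201.68°,2.2860) → tip=(-1.4882,-0.5916,0.3235)
cmd 2: set φ=336.36° → (κ,φ,ℓ)=(1.1999,336.36°,2.2860) → tip=(1.4671,-0.6422,0.3235)
cmd 3: set ℓ=2.1692 → (κ,φ,ℓ)=(1.1999,336.36°,2.1692) → tip=(1.4188,-0.6210,0.4276)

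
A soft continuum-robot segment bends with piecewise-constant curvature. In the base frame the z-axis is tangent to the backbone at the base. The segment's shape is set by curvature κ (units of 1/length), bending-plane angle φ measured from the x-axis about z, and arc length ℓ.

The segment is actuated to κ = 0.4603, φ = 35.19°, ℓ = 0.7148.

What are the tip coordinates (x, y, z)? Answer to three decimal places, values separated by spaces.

0.095 0.067 0.702

θ = κ·ℓ = 0.4603 × 0.7148 = 0.32902 rad
ρ = (1 − cos θ)/κ = (1 − 0.94636)/0.4603 = 0.11654
z = sin θ / κ = 0.32312/0.4603 = 0.70197
x = ρ cos φ = 0.11654 × cos(35.19°) = 0.09524
y = ρ sin φ = 0.11654 × sin(35.19°) = 0.06716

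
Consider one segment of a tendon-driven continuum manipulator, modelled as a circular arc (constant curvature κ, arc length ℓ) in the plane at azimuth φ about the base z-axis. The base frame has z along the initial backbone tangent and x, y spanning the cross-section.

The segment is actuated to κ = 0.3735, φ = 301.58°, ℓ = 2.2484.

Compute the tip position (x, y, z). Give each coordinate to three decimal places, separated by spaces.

θ = κ·ℓ = 0.3735 × 2.2484 = 0.83978 rad
ρ = (1 − cos θ)/κ = (1 − 0.66763)/0.3735 = 0.88988
z = sin θ / κ = 0.74449/0.3735 = 1.99329
x = ρ cos φ = 0.88988 × cos(301.58°) = 0.46602
y = ρ sin φ = 0.88988 × sin(301.58°) = -0.75810

0.466 -0.758 1.993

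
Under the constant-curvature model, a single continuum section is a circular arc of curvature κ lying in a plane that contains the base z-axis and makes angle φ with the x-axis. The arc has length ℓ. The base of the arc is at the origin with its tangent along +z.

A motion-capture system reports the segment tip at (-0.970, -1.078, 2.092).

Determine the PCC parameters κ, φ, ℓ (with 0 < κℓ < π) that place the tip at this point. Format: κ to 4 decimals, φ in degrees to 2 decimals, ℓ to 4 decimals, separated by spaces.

ρ = √(x²+y²) = √(-0.970² + -1.078²) = 1.45017
φ = atan2(y, x) mod 360° = atan2(-1.078, -0.970) = 228.0187°
|p|² = ρ² + z² = 1.45017² + 2.092² = 6.47945
κ = 2ρ / |p|² = 2×1.45017 / 6.47945 = 0.44762
θ = 2·atan2(ρ, z) = 2·atan2(1.45017, 2.092) = 1.21229 rad
ℓ = θ/κ = 1.21229/0.44762 = 2.70830

0.4476 228.02 2.7083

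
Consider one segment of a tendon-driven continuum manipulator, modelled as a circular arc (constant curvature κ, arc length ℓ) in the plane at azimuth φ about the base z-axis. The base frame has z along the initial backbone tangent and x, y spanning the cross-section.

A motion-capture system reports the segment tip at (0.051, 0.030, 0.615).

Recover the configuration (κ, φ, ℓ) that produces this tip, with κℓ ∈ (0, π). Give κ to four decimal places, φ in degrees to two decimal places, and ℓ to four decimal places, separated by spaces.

ρ = √(x²+y²) = √(0.051² + 0.030²) = 0.05917
φ = atan2(y, x) mod 360° = atan2(0.030, 0.051) = 30.4655°
|p|² = ρ² + z² = 0.05917² + 0.615² = 0.38173
κ = 2ρ / |p|² = 2×0.05917 / 0.38173 = 0.31001
θ = 2·atan2(ρ, z) = 2·atan2(0.05917, 0.615) = 0.19183 rad
ℓ = θ/κ = 0.19183/0.31001 = 0.61879

0.3100 30.47 0.6188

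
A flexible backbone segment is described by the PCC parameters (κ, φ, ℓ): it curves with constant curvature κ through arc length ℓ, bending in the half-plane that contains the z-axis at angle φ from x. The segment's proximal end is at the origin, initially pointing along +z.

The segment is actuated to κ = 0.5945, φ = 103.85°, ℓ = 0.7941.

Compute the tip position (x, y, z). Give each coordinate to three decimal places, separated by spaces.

-0.044 0.179 0.765

θ = κ·ℓ = 0.5945 × 0.7941 = 0.47209 rad
ρ = (1 − cos θ)/κ = (1 − 0.89062)/0.5945 = 0.18399
z = sin θ / κ = 0.45475/0.5945 = 0.76493
x = ρ cos φ = 0.18399 × cos(103.85°) = -0.04404
y = ρ sin φ = 0.18399 × sin(103.85°) = 0.17864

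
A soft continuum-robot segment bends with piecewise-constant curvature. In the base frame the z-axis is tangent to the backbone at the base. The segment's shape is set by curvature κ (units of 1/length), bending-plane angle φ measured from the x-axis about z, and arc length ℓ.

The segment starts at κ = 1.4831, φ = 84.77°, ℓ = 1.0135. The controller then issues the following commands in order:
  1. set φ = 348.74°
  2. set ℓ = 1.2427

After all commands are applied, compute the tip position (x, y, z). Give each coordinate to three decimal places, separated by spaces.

0.839 -0.167 0.649

initial: κ=1.4831, φ=84.77°, ℓ=1.0135
cmd 1: set φ=348.74° → (κ,φ,ℓ)=(1.4831,348.74°,1.0135) → tip=(0.6166,-0.1228,0.6727)
cmd 2: set ℓ=1.2427 → (κ,φ,ℓ)=(1.4831,348.74°,1.2427) → tip=(0.8391,-0.1671,0.6494)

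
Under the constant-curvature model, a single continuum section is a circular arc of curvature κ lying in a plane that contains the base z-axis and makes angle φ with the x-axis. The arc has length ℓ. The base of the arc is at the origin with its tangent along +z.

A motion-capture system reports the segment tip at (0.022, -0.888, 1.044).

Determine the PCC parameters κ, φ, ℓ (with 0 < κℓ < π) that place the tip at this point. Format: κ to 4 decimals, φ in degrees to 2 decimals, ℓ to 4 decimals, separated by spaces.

ρ = √(x²+y²) = √(0.022² + -0.888²) = 0.88827
φ = atan2(y, x) mod 360° = atan2(-0.888, 0.022) = 271.4192°
|p|² = ρ² + z² = 0.88827² + 1.044² = 1.87896
κ = 2ρ / |p|² = 2×0.88827 / 1.87896 = 0.94549
θ = 2·atan2(ρ, z) = 2·atan2(0.88827, 1.044) = 1.40996 rad
ℓ = θ/κ = 1.40996/0.94549 = 1.49124

0.9455 271.42 1.4912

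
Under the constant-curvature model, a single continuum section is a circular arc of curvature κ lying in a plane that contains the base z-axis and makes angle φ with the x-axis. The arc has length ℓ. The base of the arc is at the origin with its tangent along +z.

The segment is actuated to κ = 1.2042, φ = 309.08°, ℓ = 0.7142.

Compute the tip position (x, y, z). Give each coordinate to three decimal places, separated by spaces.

θ = κ·ℓ = 1.2042 × 0.7142 = 0.86004 rad
ρ = (1 − cos θ)/κ = (1 − 0.65241)/1.2042 = 0.28865
z = sin θ / κ = 0.75787/1.2042 = 0.62935
x = ρ cos φ = 0.28865 × cos(309.08°) = 0.18197
y = ρ sin φ = 0.28865 × sin(309.08°) = -0.22407

0.182 -0.224 0.629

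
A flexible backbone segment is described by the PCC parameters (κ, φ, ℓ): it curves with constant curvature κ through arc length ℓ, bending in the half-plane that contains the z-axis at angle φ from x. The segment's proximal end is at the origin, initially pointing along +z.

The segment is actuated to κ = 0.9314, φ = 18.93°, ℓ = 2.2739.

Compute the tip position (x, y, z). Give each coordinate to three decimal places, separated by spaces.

θ = κ·ℓ = 0.9314 × 2.2739 = 2.11791 rad
ρ = (1 − cos θ)/κ = (1 − -0.52022)/0.9314 = 1.63219
z = sin θ / κ = 0.85403/0.9314 = 0.91693
x = ρ cos φ = 1.63219 × cos(18.93°) = 1.54392
y = ρ sin φ = 1.63219 × sin(18.93°) = 0.52950

1.544 0.530 0.917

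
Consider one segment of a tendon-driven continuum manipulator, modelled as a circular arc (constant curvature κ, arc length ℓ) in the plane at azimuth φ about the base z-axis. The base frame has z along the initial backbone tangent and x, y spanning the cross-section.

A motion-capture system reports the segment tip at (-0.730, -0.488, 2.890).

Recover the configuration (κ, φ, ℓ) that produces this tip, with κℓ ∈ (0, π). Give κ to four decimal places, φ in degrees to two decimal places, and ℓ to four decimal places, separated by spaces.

0.1925 213.76 3.0647

ρ = √(x²+y²) = √(-0.730² + -0.488²) = 0.87809
φ = atan2(y, x) mod 360° = atan2(-0.488, -0.730) = 213.7625°
|p|² = ρ² + z² = 0.87809² + 2.890² = 9.12314
κ = 2ρ / |p|² = 2×0.87809 / 9.12314 = 0.19250
θ = 2·atan2(ρ, z) = 2·atan2(0.87809, 2.890) = 0.58995 rad
ℓ = θ/κ = 0.58995/0.19250 = 3.06470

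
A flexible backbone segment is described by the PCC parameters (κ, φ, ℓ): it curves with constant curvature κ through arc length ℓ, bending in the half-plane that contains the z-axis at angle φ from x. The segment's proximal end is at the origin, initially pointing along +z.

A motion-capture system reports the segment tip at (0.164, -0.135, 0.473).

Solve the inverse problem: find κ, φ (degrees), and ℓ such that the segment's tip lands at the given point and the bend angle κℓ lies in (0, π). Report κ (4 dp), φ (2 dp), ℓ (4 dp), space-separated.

ρ = √(x²+y²) = √(0.164² + -0.135²) = 0.21242
φ = atan2(y, x) mod 360° = atan2(-0.135, 0.164) = 320.5398°
|p|² = ρ² + z² = 0.21242² + 0.473² = 0.26885
κ = 2ρ / |p|² = 2×0.21242 / 0.26885 = 1.58019
θ = 2·atan2(ρ, z) = 2·atan2(0.21242, 0.473) = 0.84418 rad
ℓ = θ/κ = 0.84418/1.58019 = 0.53423

1.5802 320.54 0.5342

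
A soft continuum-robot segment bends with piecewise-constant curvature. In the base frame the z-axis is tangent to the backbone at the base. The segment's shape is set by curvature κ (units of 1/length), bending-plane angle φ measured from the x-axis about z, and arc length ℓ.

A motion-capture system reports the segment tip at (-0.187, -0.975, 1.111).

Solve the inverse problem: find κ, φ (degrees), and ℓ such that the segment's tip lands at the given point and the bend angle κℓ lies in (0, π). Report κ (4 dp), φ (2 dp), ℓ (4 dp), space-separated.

0.8944 259.14 1.6307

ρ = √(x²+y²) = √(-0.187² + -0.975²) = 0.99277
φ = atan2(y, x) mod 360° = atan2(-0.975, -0.187) = 259.1428°
|p|² = ρ² + z² = 0.99277² + 1.111² = 2.21991
κ = 2ρ / |p|² = 2×0.99277 / 2.21991 = 0.89442
θ = 2·atan2(ρ, z) = 2·atan2(0.99277, 1.111) = 1.45852 rad
ℓ = θ/κ = 1.45852/0.89442 = 1.63068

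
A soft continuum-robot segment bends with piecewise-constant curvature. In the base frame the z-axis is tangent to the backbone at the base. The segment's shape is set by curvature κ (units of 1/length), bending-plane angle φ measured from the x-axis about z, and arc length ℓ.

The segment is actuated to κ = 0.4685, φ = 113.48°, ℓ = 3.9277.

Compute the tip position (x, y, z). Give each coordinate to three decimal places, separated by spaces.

-1.077 2.479 2.058

θ = κ·ℓ = 0.4685 × 3.9277 = 1.84013 rad
ρ = (1 − cos θ)/κ = (1 − -0.26609)/0.4685 = 2.70243
z = sin θ / κ = 0.96395/0.4685 = 2.05752
x = ρ cos φ = 2.70243 × cos(113.48°) = -1.07672
y = ρ sin φ = 2.70243 × sin(113.48°) = 2.47866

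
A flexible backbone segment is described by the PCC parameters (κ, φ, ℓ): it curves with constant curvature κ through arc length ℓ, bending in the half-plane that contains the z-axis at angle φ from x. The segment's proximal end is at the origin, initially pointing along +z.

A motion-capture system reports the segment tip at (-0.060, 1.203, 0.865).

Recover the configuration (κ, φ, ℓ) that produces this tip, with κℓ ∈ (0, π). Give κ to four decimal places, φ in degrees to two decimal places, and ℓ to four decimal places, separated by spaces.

1.0955 92.86 1.7307

ρ = √(x²+y²) = √(-0.060² + 1.203²) = 1.20450
φ = atan2(y, x) mod 360° = atan2(1.203, -0.060) = 92.8553°
|p|² = ρ² + z² = 1.20450² + 0.865² = 2.19903
κ = 2ρ / |p|² = 2×1.20450 / 2.19903 = 1.09548
θ = 2·atan2(ρ, z) = 2·atan2(1.20450, 0.865) = 1.89599 rad
ℓ = θ/κ = 1.89599/1.09548 = 1.73075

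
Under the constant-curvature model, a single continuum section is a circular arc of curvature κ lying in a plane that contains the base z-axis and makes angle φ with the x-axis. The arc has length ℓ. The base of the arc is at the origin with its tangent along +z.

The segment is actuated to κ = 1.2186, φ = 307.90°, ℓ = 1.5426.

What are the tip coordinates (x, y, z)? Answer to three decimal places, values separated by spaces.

θ = κ·ℓ = 1.2186 × 1.5426 = 1.87981 rad
ρ = (1 − cos θ)/κ = (1 − -0.30412)/1.2186 = 1.07018
z = sin θ / κ = 0.95263/1.2186 = 0.78174
x = ρ cos φ = 1.07018 × cos(307.90°) = 0.65740
y = ρ sin φ = 1.07018 × sin(307.90°) = -0.84446

0.657 -0.844 0.782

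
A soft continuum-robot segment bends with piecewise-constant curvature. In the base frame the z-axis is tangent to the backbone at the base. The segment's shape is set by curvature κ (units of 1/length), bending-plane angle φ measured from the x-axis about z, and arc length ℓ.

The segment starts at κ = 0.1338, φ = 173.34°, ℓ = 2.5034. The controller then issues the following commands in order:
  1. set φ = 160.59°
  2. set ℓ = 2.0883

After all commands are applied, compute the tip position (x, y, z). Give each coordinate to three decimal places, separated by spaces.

-0.273 0.096 2.061

initial: κ=0.1338, φ=173.34°, ℓ=2.5034
cmd 1: set φ=160.59° → (κ,φ,ℓ)=(0.1338,160.59°,2.5034) → tip=(-0.3918,0.1380,2.4569)
cmd 2: set ℓ=2.0883 → (κ,φ,ℓ)=(0.1338,160.59°,2.0883) → tip=(-0.2734,0.0963,2.0612)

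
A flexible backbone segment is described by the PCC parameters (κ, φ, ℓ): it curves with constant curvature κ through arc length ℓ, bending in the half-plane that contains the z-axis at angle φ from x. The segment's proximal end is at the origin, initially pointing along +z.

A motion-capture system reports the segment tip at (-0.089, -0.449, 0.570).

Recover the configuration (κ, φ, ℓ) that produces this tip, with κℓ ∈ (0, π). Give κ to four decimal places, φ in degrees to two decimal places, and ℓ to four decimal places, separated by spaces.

1.7130 258.79 0.7899

ρ = √(x²+y²) = √(-0.089² + -0.449²) = 0.45774
φ = atan2(y, x) mod 360° = atan2(-0.449, -0.089) = 258.7883°
|p|² = ρ² + z² = 0.45774² + 0.570² = 0.53442
κ = 2ρ / |p|² = 2×0.45774 / 0.53442 = 1.71301
θ = 2·atan2(ρ, z) = 2·atan2(0.45774, 0.570) = 1.35319 rad
ℓ = θ/κ = 1.35319/1.71301 = 0.78995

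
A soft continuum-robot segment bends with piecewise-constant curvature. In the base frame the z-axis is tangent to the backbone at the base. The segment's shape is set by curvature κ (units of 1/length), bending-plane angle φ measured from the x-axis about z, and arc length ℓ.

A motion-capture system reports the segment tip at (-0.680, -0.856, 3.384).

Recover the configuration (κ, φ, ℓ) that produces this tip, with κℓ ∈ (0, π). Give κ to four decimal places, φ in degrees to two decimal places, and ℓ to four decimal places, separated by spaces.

ρ = √(x²+y²) = √(-0.680² + -0.856²) = 1.09322
φ = atan2(y, x) mod 360° = atan2(-0.856, -0.680) = 231.5366°
|p|² = ρ² + z² = 1.09322² + 3.384² = 12.64659
κ = 2ρ / |p|² = 2×1.09322 / 12.64659 = 0.17289
θ = 2·atan2(ρ, z) = 2·atan2(1.09322, 3.384) = 0.62495 rad
ℓ = θ/κ = 0.62495/0.17289 = 3.61474

0.1729 231.54 3.6147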